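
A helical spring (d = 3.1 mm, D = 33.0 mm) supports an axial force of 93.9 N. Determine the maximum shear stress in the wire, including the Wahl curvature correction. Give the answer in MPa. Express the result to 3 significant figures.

Spring index C = D/d = 33.0/3.1 = 10.6452
K_W = (4C−1)/(4C−4) + 0.615/C = 41.581/38.581 + 0.0578 = 1.1355
τ₀ = 8FD/(πd³) = 8·93.9·33.0/(π·3.1³) = 24789.6/93.591 = 264.87 MPa
τ_max = K·τ₀ = 1.1355 × 264.87 = 300.77 MPa

301 MPa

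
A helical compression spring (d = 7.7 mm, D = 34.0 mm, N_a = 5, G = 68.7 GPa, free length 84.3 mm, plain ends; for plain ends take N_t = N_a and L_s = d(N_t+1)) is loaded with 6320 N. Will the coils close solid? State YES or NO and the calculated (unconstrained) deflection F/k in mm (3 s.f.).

k = Gd⁴/(8D³N_a) = (68.7×10³)(7.7⁴)/(8·34.0³·5) = 153.61 N/mm
N_t = 5; L_s = 7.7·6 = 46.2 mm; δ_solid = L₀ − L_s = 84.3 − 46.2 = 38.1 mm
δ = F/k = 6320/153.61 = 41.143 mm
δ ≥ δ_solid → spring goes solid

YES, δ = 41.1 mm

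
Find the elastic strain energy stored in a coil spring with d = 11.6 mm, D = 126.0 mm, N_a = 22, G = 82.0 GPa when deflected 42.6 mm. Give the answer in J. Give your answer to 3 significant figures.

3.83 J

k = Gd⁴/(8D³N_a) = (82.0×10³)(11.6⁴)/(8·126.0³·22) = 4.2172 N/mm
U = ½kδ² = 0.5 × 4.2172 × 42.6² = 3826.6 N·mm = 3.8266 J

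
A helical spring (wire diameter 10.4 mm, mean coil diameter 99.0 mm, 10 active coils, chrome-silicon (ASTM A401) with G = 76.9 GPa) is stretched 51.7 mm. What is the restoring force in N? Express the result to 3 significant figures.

k = Gd⁴/(8D³N_a) = (76.9×10³)(10.4⁴)/(8·99.0³·10) = 11.589 N/mm
F = k·δ = 11.589 × 51.7 = 599.18 N

599 N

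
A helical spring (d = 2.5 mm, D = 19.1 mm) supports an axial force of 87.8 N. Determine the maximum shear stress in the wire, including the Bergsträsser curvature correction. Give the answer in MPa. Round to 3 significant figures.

323 MPa

Spring index C = D/d = 19.1/2.5 = 7.6400
K_B = (4C+2)/(4C−3) = 32.560/27.560 = 1.1814
τ₀ = 8FD/(πd³) = 8·87.8·19.1/(π·2.5³) = 13415.8/49.087 = 273.31 MPa
τ_max = K·τ₀ = 1.1814 × 273.31 = 322.89 MPa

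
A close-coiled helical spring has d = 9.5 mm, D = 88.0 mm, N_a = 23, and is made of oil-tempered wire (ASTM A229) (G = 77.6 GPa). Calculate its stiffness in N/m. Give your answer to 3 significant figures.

k = Gd⁴/(8D³N_a) = (77.6×10³ × 9.5⁴) / (8 × 88.0³ × 23)
  = 6.32057e+08 / 1.25391e+08 = 5.0407 N/mm = 5040.7 N/m

5040 N/m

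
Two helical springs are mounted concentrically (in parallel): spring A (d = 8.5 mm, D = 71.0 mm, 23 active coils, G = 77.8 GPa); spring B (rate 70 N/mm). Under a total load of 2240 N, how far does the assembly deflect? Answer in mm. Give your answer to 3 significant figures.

29.4 mm

k_A = Gd⁴/(8D³N_a) = (77.8×10³)(8.5⁴)/(8·71.0³·23) = 6.1668 N/mm
Parallel: k_eq = 6.1668 + 70 = 76.167 N/mm
δ = F/k_eq = 2240/76.167 = 29.409 mm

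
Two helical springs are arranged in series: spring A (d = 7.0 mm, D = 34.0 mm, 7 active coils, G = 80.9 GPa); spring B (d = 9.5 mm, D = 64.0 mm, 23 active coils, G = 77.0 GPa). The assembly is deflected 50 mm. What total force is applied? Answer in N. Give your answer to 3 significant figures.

k_A = Gd⁴/(8D³N_a) = (80.9×10³)(7.0⁴)/(8·34.0³·7) = 88.25 N/mm
k_B = Gd⁴/(8D³N_a) = (77.0×10³)(9.5⁴)/(8·64.0³·23) = 13.003 N/mm
Series: 1/k_eq = 1/88.25 + 1/13.003 = 0.08824; k_eq = 11.333 N/mm
F = k_eq·δ = 11.333·50 = 566.64 N

567 N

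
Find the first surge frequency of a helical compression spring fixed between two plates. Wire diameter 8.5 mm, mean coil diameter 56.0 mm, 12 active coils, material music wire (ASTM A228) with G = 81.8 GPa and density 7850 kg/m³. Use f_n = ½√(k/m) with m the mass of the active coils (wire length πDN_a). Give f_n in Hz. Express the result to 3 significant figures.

82.1 Hz

k = Gd⁴/(8D³N_a) = (81.8×10³)(8.5⁴)/(8·56.0³·12) = 25.328 N/mm = 25328 N/m
Wire length L = πDN_a = π·56.0·12 = 2111.2 mm
m = ρ·(πd²/4)·L = 7850 × 56.745×10⁻⁶ m² × 2.1112 m = 0.94041 kg
f_n = ½√(k/m) = 0.5·√(25328/0.94041) = 0.5·√(26933) = 82.056 Hz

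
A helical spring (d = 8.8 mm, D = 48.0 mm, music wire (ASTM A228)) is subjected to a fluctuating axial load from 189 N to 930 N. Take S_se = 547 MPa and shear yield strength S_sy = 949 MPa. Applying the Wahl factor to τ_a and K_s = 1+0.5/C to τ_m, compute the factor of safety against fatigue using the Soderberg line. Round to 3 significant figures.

C = D/d = 48.0/8.8 = 5.4545; K_W = (4C−1)/(4C−4)+0.615/C = 1.2811; K_s = 1+0.5/C = 1.0917
F_a = (F_max−F_min)/2 = 370.5 N; F_m = (F_max+F_min)/2 = 559.5 N
τ_a = K_W·8F_aD/(πd³) = 1.2811 × 66.454 = 85.135 MPa
τ_m = K_s·8F_mD/(πd³) = 1.0917 × 100.35 = 109.55 MPa
Soderberg: 1/n_f = τ_a/S_se + τ_m/S_sy = 85.135/547 + 109.55/949 = 0.15564 + 0.11544 = 0.27108
n_f = 1/0.27108 = 3.689

3.69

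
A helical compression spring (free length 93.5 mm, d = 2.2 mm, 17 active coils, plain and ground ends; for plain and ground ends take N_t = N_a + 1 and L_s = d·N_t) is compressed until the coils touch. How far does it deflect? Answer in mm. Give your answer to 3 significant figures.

53.9 mm

N_t = 18; L_s = 2.2·18 = 39.6 mm
δ_solid = L₀ − L_s = 93.5 − 39.6 = 53.9 mm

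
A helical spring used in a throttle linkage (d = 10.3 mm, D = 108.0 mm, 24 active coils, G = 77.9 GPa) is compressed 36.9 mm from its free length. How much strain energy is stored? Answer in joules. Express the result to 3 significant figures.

2.47 J

k = Gd⁴/(8D³N_a) = (77.9×10³)(10.3⁴)/(8·108.0³·24) = 3.625 N/mm
U = ½kδ² = 0.5 × 3.625 × 36.9² = 2468 N·mm = 2.468 J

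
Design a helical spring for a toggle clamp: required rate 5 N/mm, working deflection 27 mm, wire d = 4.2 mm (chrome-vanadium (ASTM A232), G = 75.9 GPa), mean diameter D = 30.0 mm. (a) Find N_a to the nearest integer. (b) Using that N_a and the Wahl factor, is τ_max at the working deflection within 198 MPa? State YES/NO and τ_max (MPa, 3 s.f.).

N_a = Gd⁴/(8D³k) = (75.9×10³)(4.2⁴)/(8·30.0³·5) = 21.87 → N_a = 22
Actual rate k = Gd⁴/(8D³·22) = 4.9701 N/mm
Working load F = kδ = 4.9701·27 = 134.19 N
C = 30.0/4.2 = 7.1429; K_W = (4C−1)/(4C−4)+0.615/C = 1.2082
τ_max = K_W·8FD/(πd³) = 1.2082·138.37 = 167.18 MPa
τ_max ≤ 198 MPa → acceptable

(a) 22 coils; (b) YES, τ_max = 167 MPa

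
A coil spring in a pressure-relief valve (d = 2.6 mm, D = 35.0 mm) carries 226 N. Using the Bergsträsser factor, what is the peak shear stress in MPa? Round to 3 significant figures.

Spring index C = D/d = 35.0/2.6 = 13.4615
K_B = (4C+2)/(4C−3) = 55.846/50.846 = 1.0983
τ₀ = 8FD/(πd³) = 8·226·35.0/(π·2.6³) = 63280/55.217 = 1146 MPa
τ_max = K·τ₀ = 1.0983 × 1146 = 1258.7 MPa

1260 MPa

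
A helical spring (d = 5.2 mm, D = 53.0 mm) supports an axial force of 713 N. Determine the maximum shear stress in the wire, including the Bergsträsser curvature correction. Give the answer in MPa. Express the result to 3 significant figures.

775 MPa

Spring index C = D/d = 53.0/5.2 = 10.1923
K_B = (4C+2)/(4C−3) = 42.769/37.769 = 1.1324
τ₀ = 8FD/(πd³) = 8·713·53.0/(π·5.2³) = 302312/441.73 = 684.38 MPa
τ_max = K·τ₀ = 1.1324 × 684.38 = 774.98 MPa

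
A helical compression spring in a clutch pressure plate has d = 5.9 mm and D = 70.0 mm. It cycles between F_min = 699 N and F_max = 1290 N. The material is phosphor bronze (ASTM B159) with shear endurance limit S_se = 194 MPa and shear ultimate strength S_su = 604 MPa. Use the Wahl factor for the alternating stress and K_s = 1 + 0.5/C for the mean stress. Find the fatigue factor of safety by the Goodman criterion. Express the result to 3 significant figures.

C = D/d = 70.0/5.9 = 11.8644; K_W = (4C−1)/(4C−4)+0.615/C = 1.1209; K_s = 1+0.5/C = 1.0421
F_a = (F_max−F_min)/2 = 295.5 N; F_m = (F_max+F_min)/2 = 994.5 N
τ_a = K_W·8F_aD/(πd³) = 1.1209 × 256.47 = 287.47 MPa
τ_m = K_s·8F_mD/(πd³) = 1.0421 × 863.15 = 899.53 MPa
Goodman: 1/n_f = τ_a/S_se + τ_m/S_su = 287.47/194 + 899.53/604 = 1.48181 + 1.48928 = 2.9711
n_f = 1/2.9711 = 0.3366

0.337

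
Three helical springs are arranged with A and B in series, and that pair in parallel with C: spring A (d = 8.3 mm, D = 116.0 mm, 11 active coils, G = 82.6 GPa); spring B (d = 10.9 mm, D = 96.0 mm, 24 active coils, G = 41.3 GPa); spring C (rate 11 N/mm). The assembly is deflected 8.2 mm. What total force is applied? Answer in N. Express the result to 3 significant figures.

103 N

k_A = Gd⁴/(8D³N_a) = (82.6×10³)(8.3⁴)/(8·116.0³·11) = 2.8539 N/mm
k_B = Gd⁴/(8D³N_a) = (41.3×10³)(10.9⁴)/(8·96.0³·24) = 3.432 N/mm
Springs A,B series: k_AB = 1/(1/2.8539+1/3.432) = 1.5582 N/mm; parallel with C: k_eq = 1.5582+11 = 12.558 N/mm
F = k_eq·δ = 12.558·8.2 = 102.98 N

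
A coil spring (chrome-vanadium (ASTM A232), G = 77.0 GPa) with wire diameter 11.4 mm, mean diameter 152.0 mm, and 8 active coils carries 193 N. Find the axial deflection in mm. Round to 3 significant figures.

k = Gd⁴/(8D³N_a) = (77.0×10³)(11.4⁴)/(8·152.0³·8) = 5.7863 N/mm
δ = F/k = 193 / 5.7863 = 33.355 mm

33.4 mm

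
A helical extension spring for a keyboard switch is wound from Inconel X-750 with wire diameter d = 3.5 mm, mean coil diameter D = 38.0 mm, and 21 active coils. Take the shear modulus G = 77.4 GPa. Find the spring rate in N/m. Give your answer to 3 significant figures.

k = Gd⁴/(8D³N_a) = (77.4×10³ × 3.5⁴) / (8 × 38.0³ × 21)
  = 1.16148e+07 / 9.2185e+06 = 1.2599 N/mm = 1259.9 N/m

1260 N/m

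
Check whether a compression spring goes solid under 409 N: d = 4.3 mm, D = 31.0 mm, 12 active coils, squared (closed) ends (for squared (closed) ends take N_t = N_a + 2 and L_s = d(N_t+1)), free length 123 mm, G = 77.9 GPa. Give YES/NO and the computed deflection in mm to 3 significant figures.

k = Gd⁴/(8D³N_a) = (77.9×10³)(4.3⁴)/(8·31.0³·12) = 9.3123 N/mm
N_t = 14; L_s = 4.3·15 = 64.5 mm; δ_solid = L₀ − L_s = 123 − 64.5 = 58.5 mm
δ = F/k = 409/9.3123 = 43.921 mm
δ < δ_solid → spring does not go solid

NO, δ = 43.9 mm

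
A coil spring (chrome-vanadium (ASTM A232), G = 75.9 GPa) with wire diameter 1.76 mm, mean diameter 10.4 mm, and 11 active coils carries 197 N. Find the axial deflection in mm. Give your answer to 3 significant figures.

26.8 mm

k = Gd⁴/(8D³N_a) = (75.9×10³)(1.76⁴)/(8·10.4³·11) = 7.3572 N/mm
δ = F/k = 197 / 7.3572 = 26.777 mm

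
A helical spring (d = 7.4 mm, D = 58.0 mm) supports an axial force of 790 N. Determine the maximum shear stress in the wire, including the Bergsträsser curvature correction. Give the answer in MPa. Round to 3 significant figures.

Spring index C = D/d = 58.0/7.4 = 7.8378
K_B = (4C+2)/(4C−3) = 33.351/28.351 = 1.1764
τ₀ = 8FD/(πd³) = 8·790·58.0/(π·7.4³) = 366560/1273 = 287.94 MPa
τ_max = K·τ₀ = 1.1764 × 287.94 = 338.72 MPa

339 MPa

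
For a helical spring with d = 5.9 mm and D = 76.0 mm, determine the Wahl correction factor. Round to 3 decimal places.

C = D/d = 76.0/5.9 = 12.8814
K_W = (4C−1)/(4C−4) + 0.615/C = 50.525/47.525 + 0.0477 = 1.1109

1.111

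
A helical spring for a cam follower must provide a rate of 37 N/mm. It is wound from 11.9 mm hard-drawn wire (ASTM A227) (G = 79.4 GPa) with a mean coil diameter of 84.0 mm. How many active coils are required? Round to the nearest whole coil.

N_a = Gd⁴/(8D³k) = (79.4×10³ × 11.9⁴)/(8 × 84.0³ × 37)
    = 1.59224e+09 / 1.7544e+08 = 9.076 → 9 coils

9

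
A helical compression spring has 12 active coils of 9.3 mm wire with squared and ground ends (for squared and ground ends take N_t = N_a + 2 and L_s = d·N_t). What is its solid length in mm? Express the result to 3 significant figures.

squared and ground ends: N_t = N_a + 2 = 12 + 2 = 14
L_s = d·N_t = 9.3 × 14 = 130.2 mm

130 mm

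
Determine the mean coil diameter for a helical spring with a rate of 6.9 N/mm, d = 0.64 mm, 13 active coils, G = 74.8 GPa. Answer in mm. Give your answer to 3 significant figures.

2.60 mm

D = (Gd⁴/(8N_a·k))^(1/3) = (74.8×10³·0.64⁴/(8·13·6.9))^(1/3)
  = (17.488)^(1/3) = 2.5957 mm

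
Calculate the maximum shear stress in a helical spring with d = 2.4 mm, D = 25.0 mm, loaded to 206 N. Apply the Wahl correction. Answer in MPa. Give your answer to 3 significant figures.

Spring index C = D/d = 25.0/2.4 = 10.4167
K_W = (4C−1)/(4C−4) + 0.615/C = 40.667/37.667 + 0.0590 = 1.1387
τ₀ = 8FD/(πd³) = 8·206·25.0/(π·2.4³) = 41200/43.429 = 948.67 MPa
τ_max = K·τ₀ = 1.1387 × 948.67 = 1080.2 MPa

1080 MPa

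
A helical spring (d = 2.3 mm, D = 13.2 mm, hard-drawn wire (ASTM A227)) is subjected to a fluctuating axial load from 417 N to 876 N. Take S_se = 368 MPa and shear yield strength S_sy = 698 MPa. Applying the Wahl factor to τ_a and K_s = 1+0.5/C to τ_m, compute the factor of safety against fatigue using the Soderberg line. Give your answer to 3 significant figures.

0.202

C = D/d = 13.2/2.3 = 5.7391; K_W = (4C−1)/(4C−4)+0.615/C = 1.2654; K_s = 1+0.5/C = 1.0871
F_a = (F_max−F_min)/2 = 229.5 N; F_m = (F_max+F_min)/2 = 646.5 N
τ_a = K_W·8F_aD/(πd³) = 1.2654 × 634.03 = 802.32 MPa
τ_m = K_s·8F_mD/(πd³) = 1.0871 × 1786.1 = 1941.7 MPa
Soderberg: 1/n_f = τ_a/S_se + τ_m/S_sy = 802.32/368 + 1941.7/698 = 2.18021 + 2.78177 = 4.962
n_f = 1/4.962 = 0.2015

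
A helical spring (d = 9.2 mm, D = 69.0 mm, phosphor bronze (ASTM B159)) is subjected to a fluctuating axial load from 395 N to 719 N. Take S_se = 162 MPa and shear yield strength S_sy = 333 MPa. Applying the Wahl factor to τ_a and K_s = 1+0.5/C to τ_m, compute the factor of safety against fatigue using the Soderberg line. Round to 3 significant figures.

C = D/d = 69.0/9.2 = 7.5000; K_W = (4C−1)/(4C−4)+0.615/C = 1.1974; K_s = 1+0.5/C = 1.0667
F_a = (F_max−F_min)/2 = 162 N; F_m = (F_max+F_min)/2 = 557 N
τ_a = K_W·8F_aD/(πd³) = 1.1974 × 36.554 = 43.77 MPa
τ_m = K_s·8F_mD/(πd³) = 1.0667 × 125.68 = 134.06 MPa
Soderberg: 1/n_f = τ_a/S_se + τ_m/S_sy = 43.77/162 + 134.06/333 = 0.27018 + 0.40259 = 0.67278
n_f = 1/0.67278 = 1.486

1.49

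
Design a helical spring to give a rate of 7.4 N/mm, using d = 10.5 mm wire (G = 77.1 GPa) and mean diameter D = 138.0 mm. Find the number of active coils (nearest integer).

N_a = Gd⁴/(8D³k) = (77.1×10³ × 10.5⁴)/(8 × 138.0³ × 7.4)
    = 9.37155e+08 / 1.55582e+08 = 6.024 → 6 coils

6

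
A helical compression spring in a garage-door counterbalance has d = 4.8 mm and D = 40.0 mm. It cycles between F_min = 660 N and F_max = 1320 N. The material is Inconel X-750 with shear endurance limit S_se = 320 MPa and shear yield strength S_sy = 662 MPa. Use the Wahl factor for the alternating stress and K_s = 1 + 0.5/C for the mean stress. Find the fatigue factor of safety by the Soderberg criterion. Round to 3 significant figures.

0.388

C = D/d = 40.0/4.8 = 8.3333; K_W = (4C−1)/(4C−4)+0.615/C = 1.1761; K_s = 1+0.5/C = 1.0600
F_a = (F_max−F_min)/2 = 330 N; F_m = (F_max+F_min)/2 = 990 N
τ_a = K_W·8F_aD/(πd³) = 1.1761 × 303.94 = 357.46 MPa
τ_m = K_s·8F_mD/(πd³) = 1.0600 × 911.83 = 966.53 MPa
Soderberg: 1/n_f = τ_a/S_se + τ_m/S_sy = 357.46/320 + 966.53/662 = 1.11705 + 1.46002 = 2.5771
n_f = 1/2.5771 = 0.388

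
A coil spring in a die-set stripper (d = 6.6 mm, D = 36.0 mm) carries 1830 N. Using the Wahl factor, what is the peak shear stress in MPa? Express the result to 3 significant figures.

748 MPa

Spring index C = D/d = 36.0/6.6 = 5.4545
K_W = (4C−1)/(4C−4) + 0.615/C = 20.818/17.818 + 0.1127 = 1.2811
τ₀ = 8FD/(πd³) = 8·1830·36.0/(π·6.6³) = 527040/903.2 = 583.53 MPa
τ_max = K·τ₀ = 1.2811 × 583.53 = 747.57 MPa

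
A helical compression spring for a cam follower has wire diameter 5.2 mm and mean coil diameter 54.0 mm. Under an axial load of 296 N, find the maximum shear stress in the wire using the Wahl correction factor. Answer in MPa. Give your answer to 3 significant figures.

Spring index C = D/d = 54.0/5.2 = 10.3846
K_W = (4C−1)/(4C−4) + 0.615/C = 40.538/37.538 + 0.0592 = 1.1391
τ₀ = 8FD/(πd³) = 8·296·54.0/(π·5.2³) = 127872/441.73 = 289.48 MPa
τ_max = K·τ₀ = 1.1391 × 289.48 = 329.76 MPa

330 MPa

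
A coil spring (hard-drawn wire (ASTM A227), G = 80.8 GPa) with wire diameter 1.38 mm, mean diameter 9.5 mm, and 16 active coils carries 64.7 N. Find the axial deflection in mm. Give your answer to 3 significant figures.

k = Gd⁴/(8D³N_a) = (80.8×10³)(1.38⁴)/(8·9.5³·16) = 2.6702 N/mm
δ = F/k = 64.7 / 2.6702 = 24.23 mm

24.2 mm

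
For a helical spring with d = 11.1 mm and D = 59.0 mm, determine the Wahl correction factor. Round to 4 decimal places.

1.2895

C = D/d = 59.0/11.1 = 5.3153
K_W = (4C−1)/(4C−4) + 0.615/C = 20.261/17.261 + 0.1157 = 1.2895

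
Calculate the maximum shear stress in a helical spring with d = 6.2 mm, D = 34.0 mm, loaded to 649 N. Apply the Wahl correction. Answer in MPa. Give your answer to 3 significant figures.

302 MPa

Spring index C = D/d = 34.0/6.2 = 5.4839
K_W = (4C−1)/(4C−4) + 0.615/C = 20.935/17.935 + 0.1121 = 1.2794
τ₀ = 8FD/(πd³) = 8·649·34.0/(π·6.2³) = 176528/748.73 = 235.77 MPa
τ_max = K·τ₀ = 1.2794 × 235.77 = 301.65 MPa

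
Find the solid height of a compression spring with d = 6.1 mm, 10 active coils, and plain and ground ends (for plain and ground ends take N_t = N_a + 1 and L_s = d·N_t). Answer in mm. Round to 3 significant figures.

67.1 mm

plain and ground ends: N_t = N_a + 1 = 10 + 1 = 11
L_s = d·N_t = 6.1 × 11 = 67.1 mm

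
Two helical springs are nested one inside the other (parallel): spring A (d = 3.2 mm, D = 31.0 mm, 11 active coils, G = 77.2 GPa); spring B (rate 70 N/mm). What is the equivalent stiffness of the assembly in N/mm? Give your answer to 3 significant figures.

73.1 N/mm

k_A = Gd⁴/(8D³N_a) = (77.2×10³)(3.2⁴)/(8·31.0³·11) = 3.0878 N/mm
Parallel: k_eq = 3.0878 + 70 = 73.088 N/mm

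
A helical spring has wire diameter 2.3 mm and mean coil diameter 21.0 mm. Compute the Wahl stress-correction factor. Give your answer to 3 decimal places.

1.160

C = D/d = 21.0/2.3 = 9.1304
K_W = (4C−1)/(4C−4) + 0.615/C = 35.522/32.522 + 0.0674 = 1.1596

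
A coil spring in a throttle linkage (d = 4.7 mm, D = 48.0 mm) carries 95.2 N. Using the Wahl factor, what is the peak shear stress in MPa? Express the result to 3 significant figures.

Spring index C = D/d = 48.0/4.7 = 10.2128
K_W = (4C−1)/(4C−4) + 0.615/C = 39.851/36.851 + 0.0602 = 1.1416
τ₀ = 8FD/(πd³) = 8·95.2·48.0/(π·4.7³) = 36556.8/326.17 = 112.08 MPa
τ_max = K·τ₀ = 1.1416 × 112.08 = 127.95 MPa

128 MPa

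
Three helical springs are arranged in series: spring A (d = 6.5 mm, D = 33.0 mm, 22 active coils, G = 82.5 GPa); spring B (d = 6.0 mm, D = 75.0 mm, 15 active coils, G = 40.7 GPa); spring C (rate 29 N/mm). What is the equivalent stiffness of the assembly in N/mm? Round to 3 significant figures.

k_A = Gd⁴/(8D³N_a) = (82.5×10³)(6.5⁴)/(8·33.0³·22) = 23.284 N/mm
k_B = Gd⁴/(8D³N_a) = (40.7×10³)(6.0⁴)/(8·75.0³·15) = 1.0419 N/mm
Series: 1/k_eq = 1/23.284 + 1/1.0419 + 1/29 = 1.0372; k_eq = 0.96414 N/mm

0.964 N/mm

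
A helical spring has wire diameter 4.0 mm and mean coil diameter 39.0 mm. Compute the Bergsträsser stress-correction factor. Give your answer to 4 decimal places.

1.1389

C = D/d = 39.0/4.0 = 9.7500
K_B = (4C+2)/(4C−3) = 41.000/36.000 = 1.1389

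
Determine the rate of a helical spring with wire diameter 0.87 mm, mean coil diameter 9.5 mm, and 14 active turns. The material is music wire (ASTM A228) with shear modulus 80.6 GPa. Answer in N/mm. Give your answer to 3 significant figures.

0.481 N/mm

k = Gd⁴/(8D³N_a) = (80.6×10³ × 0.87⁴) / (8 × 9.5³ × 14)
  = 46175.5 / 96026 = 0.48087 N/mm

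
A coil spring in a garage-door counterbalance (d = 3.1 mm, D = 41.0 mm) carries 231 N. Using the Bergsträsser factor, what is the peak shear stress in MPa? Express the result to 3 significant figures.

Spring index C = D/d = 41.0/3.1 = 13.2258
K_B = (4C+2)/(4C−3) = 54.903/49.903 = 1.1002
τ₀ = 8FD/(πd³) = 8·231·41.0/(π·3.1³) = 75768/93.591 = 809.56 MPa
τ_max = K·τ₀ = 1.1002 × 809.56 = 890.68 MPa

891 MPa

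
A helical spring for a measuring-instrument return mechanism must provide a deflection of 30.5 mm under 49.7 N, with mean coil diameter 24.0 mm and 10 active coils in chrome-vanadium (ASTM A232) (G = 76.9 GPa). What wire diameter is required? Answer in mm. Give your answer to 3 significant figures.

2.20 mm

Required rate k = F/δ = 49.7/30.5 = 1.6295 N/mm
d = (8D³N_a·k / G)^(1/4) = (8·24.0³·10·1.6295 / (76.9×10³))^0.25
  = (23.434)^0.25 = 2.2002 mm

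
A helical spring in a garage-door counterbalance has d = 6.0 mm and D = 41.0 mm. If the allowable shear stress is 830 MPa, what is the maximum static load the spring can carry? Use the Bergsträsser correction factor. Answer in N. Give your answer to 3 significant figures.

1420 N

C = D/d = 41.0/6.0 = 6.8333
K_B = (4C+2)/(4C−3) = 29.333/24.333 = 1.2055
τ_max = K·8FD/(πd³) → F_max = τ_allow·πd³/(8DK)
F_max = 830·π·6.0³/(8·41.0·1.2055) = 5.6322e+05/395.4 = 1424.5 N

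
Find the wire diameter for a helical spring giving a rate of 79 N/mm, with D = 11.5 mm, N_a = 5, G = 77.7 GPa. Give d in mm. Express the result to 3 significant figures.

d = (8D³N_a·k / G)^(1/4) = (8·11.5³·5·79 / (77.7×10³))^0.25
  = (61.853)^0.25 = 2.8044 mm

2.80 mm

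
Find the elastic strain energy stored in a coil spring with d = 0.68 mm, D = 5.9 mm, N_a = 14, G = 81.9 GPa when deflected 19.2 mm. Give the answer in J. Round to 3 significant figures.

k = Gd⁴/(8D³N_a) = (81.9×10³)(0.68⁴)/(8·5.9³·14) = 0.76128 N/mm
U = ½kδ² = 0.5 × 0.76128 × 19.2² = 140.32 N·mm = 0.14032 J

0.140 J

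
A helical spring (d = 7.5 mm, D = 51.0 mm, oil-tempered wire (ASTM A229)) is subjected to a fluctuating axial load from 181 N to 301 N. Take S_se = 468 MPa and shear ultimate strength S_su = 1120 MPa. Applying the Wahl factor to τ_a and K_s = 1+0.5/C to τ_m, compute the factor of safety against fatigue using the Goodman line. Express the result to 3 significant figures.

C = D/d = 51.0/7.5 = 6.8000; K_W = (4C−1)/(4C−4)+0.615/C = 1.2198; K_s = 1+0.5/C = 1.0735
F_a = (F_max−F_min)/2 = 60 N; F_m = (F_max+F_min)/2 = 241 N
τ_a = K_W·8F_aD/(πd³) = 1.2198 × 18.47 = 22.529 MPa
τ_m = K_s·8F_mD/(πd³) = 1.0735 × 74.19 = 79.645 MPa
Goodman: 1/n_f = τ_a/S_se + τ_m/S_su = 22.529/468 + 79.645/1120 = 0.04814 + 0.07111 = 0.11925
n_f = 1/0.11925 = 8.386

8.39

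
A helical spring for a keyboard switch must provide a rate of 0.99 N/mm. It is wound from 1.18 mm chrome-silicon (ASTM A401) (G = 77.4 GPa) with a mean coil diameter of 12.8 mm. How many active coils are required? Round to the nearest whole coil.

N_a = Gd⁴/(8D³k) = (77.4×10³ × 1.18⁴)/(8 × 12.8³ × 0.99)
    = 150061 / 16609.4 = 9.035 → 9 coils

9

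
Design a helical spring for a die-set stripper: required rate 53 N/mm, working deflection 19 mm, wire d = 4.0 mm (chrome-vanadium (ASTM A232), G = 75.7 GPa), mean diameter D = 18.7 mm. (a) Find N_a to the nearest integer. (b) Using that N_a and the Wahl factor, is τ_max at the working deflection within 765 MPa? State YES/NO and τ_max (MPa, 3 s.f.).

(a) 7 coils; (b) NO, τ_max = 999 MPa

N_a = Gd⁴/(8D³k) = (75.7×10³)(4.0⁴)/(8·18.7³·53) = 6.989 → N_a = 7
Actual rate k = Gd⁴/(8D³·7) = 52.92 N/mm
Working load F = kδ = 52.92·19 = 1005.5 N
C = 18.7/4.0 = 4.6750; K_W = (4C−1)/(4C−4)+0.615/C = 1.3356
τ_max = K_W·8FD/(πd³) = 1.3356·748.13 = 999.23 MPa
τ_max > 765 MPa → exceeds allowable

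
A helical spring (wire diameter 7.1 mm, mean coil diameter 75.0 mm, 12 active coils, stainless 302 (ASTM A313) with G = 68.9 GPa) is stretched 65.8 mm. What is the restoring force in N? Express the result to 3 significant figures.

284 N

k = Gd⁴/(8D³N_a) = (68.9×10³)(7.1⁴)/(8·75.0³·12) = 4.3231 N/mm
F = k·δ = 4.3231 × 65.8 = 284.46 N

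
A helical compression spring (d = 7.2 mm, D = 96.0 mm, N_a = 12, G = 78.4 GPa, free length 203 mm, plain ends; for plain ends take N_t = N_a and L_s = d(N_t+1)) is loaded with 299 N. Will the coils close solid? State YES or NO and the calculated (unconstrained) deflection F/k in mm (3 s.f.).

YES, δ = 121 mm

k = Gd⁴/(8D³N_a) = (78.4×10³)(7.2⁴)/(8·96.0³·12) = 2.4806 N/mm
N_t = 12; L_s = 7.2·13 = 93.6 mm; δ_solid = L₀ − L_s = 203 − 93.6 = 109.4 mm
δ = F/k = 299/2.4806 = 120.53 mm
δ ≥ δ_solid → spring goes solid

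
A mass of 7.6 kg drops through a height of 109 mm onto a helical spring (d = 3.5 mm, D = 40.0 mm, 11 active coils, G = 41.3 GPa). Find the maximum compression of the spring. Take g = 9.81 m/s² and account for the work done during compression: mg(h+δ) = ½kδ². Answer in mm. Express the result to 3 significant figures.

k = Gd⁴/(8D³N_a) = (41.3×10³)(3.5⁴)/(8·40.0³·11) = 1.1004 N/mm
W = mg = 7.6 × 9.81 = 74.556 N
½kδ² − Wδ − Wh = 0 → δ = (W + √(W² + 2kWh))/k
δ = (74.556 + √(5558.6 + 17885.4))/1.1004 = (74.556 + 153.11)/1.1004 = 206.89 mm

207 mm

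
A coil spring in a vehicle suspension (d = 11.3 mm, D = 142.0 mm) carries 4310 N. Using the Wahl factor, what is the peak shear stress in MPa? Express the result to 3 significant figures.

Spring index C = D/d = 142.0/11.3 = 12.5664
K_W = (4C−1)/(4C−4) + 0.615/C = 49.265/46.265 + 0.0489 = 1.1138
τ₀ = 8FD/(πd³) = 8·4310·142.0/(π·11.3³) = 4.89616e+06/4533 = 1080.1 MPa
τ_max = K·τ₀ = 1.1138 × 1080.1 = 1203 MPa

1200 MPa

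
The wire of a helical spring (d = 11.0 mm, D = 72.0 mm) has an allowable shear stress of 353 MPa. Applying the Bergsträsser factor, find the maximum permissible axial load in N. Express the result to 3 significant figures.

2110 N

C = D/d = 72.0/11.0 = 6.5455
K_B = (4C+2)/(4C−3) = 28.182/23.182 = 1.2157
τ_max = K·8FD/(πd³) → F_max = τ_allow·πd³/(8DK)
F_max = 353·π·11.0³/(8·72.0·1.2157) = 1.4761e+06/700.24 = 2107.9 N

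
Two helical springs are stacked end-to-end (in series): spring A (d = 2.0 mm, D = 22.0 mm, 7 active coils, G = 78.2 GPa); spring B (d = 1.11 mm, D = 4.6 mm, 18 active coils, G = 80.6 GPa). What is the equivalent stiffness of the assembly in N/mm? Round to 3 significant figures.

1.69 N/mm

k_A = Gd⁴/(8D³N_a) = (78.2×10³)(2.0⁴)/(8·22.0³·7) = 2.0983 N/mm
k_B = Gd⁴/(8D³N_a) = (80.6×10³)(1.11⁴)/(8·4.6³·18) = 8.7295 N/mm
Series: 1/k_eq = 1/2.0983 + 1/8.7295 = 0.59113; k_eq = 1.6917 N/mm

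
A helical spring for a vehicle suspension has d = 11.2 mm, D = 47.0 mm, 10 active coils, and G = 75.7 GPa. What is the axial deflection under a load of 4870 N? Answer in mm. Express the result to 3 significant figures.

k = Gd⁴/(8D³N_a) = (75.7×10³)(11.2⁴)/(8·47.0³·10) = 143.41 N/mm
δ = F/k = 4870 / 143.41 = 33.958 mm

34.0 mm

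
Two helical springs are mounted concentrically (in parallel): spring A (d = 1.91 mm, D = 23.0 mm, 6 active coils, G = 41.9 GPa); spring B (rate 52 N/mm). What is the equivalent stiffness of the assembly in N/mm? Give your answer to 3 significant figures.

53.0 N/mm

k_A = Gd⁴/(8D³N_a) = (41.9×10³)(1.91⁴)/(8·23.0³·6) = 0.95482 N/mm
Parallel: k_eq = 0.95482 + 52 = 52.955 N/mm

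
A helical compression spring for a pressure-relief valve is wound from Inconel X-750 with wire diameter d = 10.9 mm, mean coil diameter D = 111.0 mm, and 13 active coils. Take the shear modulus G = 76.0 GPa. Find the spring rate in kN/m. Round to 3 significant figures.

k = Gd⁴/(8D³N_a) = (76.0×10³ × 10.9⁴) / (8 × 111.0³ × 13)
  = 1.0728e+09 / 1.42234e+08 = 7.5425 N/mm

7.54 kN/m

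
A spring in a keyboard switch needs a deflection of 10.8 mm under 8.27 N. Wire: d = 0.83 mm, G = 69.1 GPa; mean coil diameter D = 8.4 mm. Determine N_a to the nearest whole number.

9

Required rate k = F/δ = 8.27/10.8 = 0.76574 N/mm
N_a = Gd⁴/(8D³k) = (69.1×10³ × 0.83⁴)/(8 × 8.4³ × 0.76574)
    = 32793.7 / 3630.86 = 9.032 → 9 coils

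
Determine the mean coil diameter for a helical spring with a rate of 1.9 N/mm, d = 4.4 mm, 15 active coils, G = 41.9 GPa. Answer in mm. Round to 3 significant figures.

D = (Gd⁴/(8N_a·k))^(1/3) = (41.9×10³·4.4⁴/(8·15·1.9))^(1/3)
  = (68879.5)^(1/3) = 40.9918 mm

41.0 mm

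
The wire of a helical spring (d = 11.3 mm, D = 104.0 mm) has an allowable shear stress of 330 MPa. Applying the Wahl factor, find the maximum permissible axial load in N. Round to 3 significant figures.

1550 N

C = D/d = 104.0/11.3 = 9.2035
K_W = (4C−1)/(4C−4) + 0.615/C = 35.814/32.814 + 0.0668 = 1.1582
τ_max = K·8FD/(πd³) → F_max = τ_allow·πd³/(8DK)
F_max = 330·π·11.3³/(8·104.0·1.1582) = 1.4959e+06/963.66 = 1552.3 N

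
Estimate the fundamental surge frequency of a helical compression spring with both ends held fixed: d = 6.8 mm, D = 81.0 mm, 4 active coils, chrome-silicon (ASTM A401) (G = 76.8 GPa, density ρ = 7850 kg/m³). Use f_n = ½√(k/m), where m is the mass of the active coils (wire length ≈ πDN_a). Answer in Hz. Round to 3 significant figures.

k = Gd⁴/(8D³N_a) = (76.8×10³)(6.8⁴)/(8·81.0³·4) = 9.6559 N/mm = 9655.9 N/m
Wire length L = πDN_a = π·81.0·4 = 1017.9 mm
m = ρ·(πd²/4)·L = 7850 × 36.317×10⁻⁶ m² × 1.0179 m = 0.29018 kg
f_n = ½√(k/m) = 0.5·√(9655.9/0.29018) = 0.5·√(33275) = 91.207 Hz

91.2 Hz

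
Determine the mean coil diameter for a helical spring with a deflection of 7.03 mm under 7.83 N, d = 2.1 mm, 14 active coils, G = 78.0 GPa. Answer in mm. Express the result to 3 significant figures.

23.0 mm

Required rate k = F/δ = 7.83/7.03 = 1.1138 N/mm
D = (Gd⁴/(8N_a·k))^(1/3) = (78.0×10³·2.1⁴/(8·14·1.1138))^(1/3)
  = (12160.4)^(1/3) = 22.9958 mm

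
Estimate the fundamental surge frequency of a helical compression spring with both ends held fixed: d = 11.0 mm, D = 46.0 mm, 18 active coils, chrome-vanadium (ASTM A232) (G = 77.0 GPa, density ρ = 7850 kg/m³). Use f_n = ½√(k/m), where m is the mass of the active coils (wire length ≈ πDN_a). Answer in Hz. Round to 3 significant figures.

102 Hz

k = Gd⁴/(8D³N_a) = (77.0×10³)(11.0⁴)/(8·46.0³·18) = 80.431 N/mm = 80431 N/m
Wire length L = πDN_a = π·46.0·18 = 2601.2 mm
m = ρ·(πd²/4)·L = 7850 × 95.033×10⁻⁶ m² × 2.6012 m = 1.9406 kg
f_n = ½√(k/m) = 0.5·√(80431/1.9406) = 0.5·√(41448) = 101.79 Hz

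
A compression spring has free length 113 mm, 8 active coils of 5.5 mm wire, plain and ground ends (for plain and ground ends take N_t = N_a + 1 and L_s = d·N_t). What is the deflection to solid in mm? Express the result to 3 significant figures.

63.5 mm

N_t = 9; L_s = 5.5·9 = 49.5 mm
δ_solid = L₀ − L_s = 113 − 49.5 = 63.5 mm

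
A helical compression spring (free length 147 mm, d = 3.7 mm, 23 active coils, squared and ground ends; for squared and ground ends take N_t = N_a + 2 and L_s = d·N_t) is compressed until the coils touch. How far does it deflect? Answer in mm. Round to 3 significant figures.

54.5 mm

N_t = 25; L_s = 3.7·25 = 92.5 mm
δ_solid = L₀ − L_s = 147 − 92.5 = 54.5 mm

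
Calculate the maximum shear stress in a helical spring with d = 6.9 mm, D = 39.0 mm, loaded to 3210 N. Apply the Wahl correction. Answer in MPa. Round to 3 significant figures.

1230 MPa

Spring index C = D/d = 39.0/6.9 = 5.6522
K_W = (4C−1)/(4C−4) + 0.615/C = 21.609/18.609 + 0.1088 = 1.2700
τ₀ = 8FD/(πd³) = 8·3210·39.0/(π·6.9³) = 1.00152e+06/1032 = 970.43 MPa
τ_max = K·τ₀ = 1.2700 × 970.43 = 1232.5 MPa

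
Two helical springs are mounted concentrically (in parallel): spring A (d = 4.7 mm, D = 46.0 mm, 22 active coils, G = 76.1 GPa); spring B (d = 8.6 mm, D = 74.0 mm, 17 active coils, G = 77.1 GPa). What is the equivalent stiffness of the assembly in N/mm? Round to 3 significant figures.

k_A = Gd⁴/(8D³N_a) = (76.1×10³)(4.7⁴)/(8·46.0³·22) = 2.1677 N/mm
k_B = Gd⁴/(8D³N_a) = (77.1×10³)(8.6⁴)/(8·74.0³·17) = 7.6527 N/mm
Parallel: k_eq = 2.1677 + 7.6527 = 9.8203 N/mm

9.82 N/mm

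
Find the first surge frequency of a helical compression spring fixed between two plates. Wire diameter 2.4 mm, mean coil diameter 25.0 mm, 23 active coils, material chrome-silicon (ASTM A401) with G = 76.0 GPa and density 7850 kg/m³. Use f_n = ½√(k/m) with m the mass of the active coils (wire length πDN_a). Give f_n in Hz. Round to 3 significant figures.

k = Gd⁴/(8D³N_a) = (76.0×10³)(2.4⁴)/(8·25.0³·23) = 0.87704 N/mm = 877.04 N/m
Wire length L = πDN_a = π·25.0·23 = 1806.4 mm
m = ρ·(πd²/4)·L = 7850 × 4.5239×10⁻⁶ m² × 1.8064 m = 0.06415 kg
f_n = ½√(k/m) = 0.5·√(877.04/0.06415) = 0.5·√(13672) = 58.463 Hz

58.5 Hz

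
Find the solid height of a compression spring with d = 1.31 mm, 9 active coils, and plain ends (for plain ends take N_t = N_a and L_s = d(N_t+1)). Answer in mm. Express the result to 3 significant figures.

13.1 mm

plain ends: N_t = N_a = 9
L_s = d·(N_t+1) = 1.31 × 10 = 13.1 mm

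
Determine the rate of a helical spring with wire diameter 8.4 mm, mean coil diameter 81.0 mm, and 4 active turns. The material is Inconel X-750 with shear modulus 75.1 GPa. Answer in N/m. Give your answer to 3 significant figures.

22000 N/m

k = Gd⁴/(8D³N_a) = (75.1×10³ × 8.4⁴) / (8 × 81.0³ × 4)
  = 3.73901e+08 / 1.70061e+07 = 21.986 N/mm = 21986 N/m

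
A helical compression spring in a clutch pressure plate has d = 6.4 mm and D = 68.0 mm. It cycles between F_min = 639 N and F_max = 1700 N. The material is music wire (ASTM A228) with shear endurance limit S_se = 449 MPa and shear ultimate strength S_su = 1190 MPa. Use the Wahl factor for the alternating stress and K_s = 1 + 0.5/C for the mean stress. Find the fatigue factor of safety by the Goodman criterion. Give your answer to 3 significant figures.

0.639

C = D/d = 68.0/6.4 = 10.6250; K_W = (4C−1)/(4C−4)+0.615/C = 1.1358; K_s = 1+0.5/C = 1.0471
F_a = (F_max−F_min)/2 = 530.5 N; F_m = (F_max+F_min)/2 = 1169.5 N
τ_a = K_W·8F_aD/(πd³) = 1.1358 × 350.42 = 398.01 MPa
τ_m = K_s·8F_mD/(πd³) = 1.0471 × 772.52 = 808.87 MPa
Goodman: 1/n_f = τ_a/S_se + τ_m/S_su = 398.01/449 + 808.87/1190 = 0.88644 + 0.67973 = 1.5662
n_f = 1/1.5662 = 0.6385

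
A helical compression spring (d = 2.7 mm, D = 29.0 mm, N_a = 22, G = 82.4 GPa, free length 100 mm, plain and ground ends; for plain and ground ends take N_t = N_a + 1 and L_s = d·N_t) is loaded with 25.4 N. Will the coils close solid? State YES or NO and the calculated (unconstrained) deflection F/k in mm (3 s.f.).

k = Gd⁴/(8D³N_a) = (82.4×10³)(2.7⁴)/(8·29.0³·22) = 1.0202 N/mm
N_t = 23; L_s = 2.7·23 = 62.1 mm; δ_solid = L₀ − L_s = 100 − 62.1 = 37.9 mm
δ = F/k = 25.4/1.0202 = 24.898 mm
δ < δ_solid → spring does not go solid

NO, δ = 24.9 mm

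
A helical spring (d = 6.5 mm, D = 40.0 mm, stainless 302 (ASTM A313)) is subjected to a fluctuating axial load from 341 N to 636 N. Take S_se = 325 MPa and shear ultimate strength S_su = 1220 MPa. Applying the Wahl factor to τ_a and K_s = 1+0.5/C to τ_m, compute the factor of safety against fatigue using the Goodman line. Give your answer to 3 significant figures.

C = D/d = 40.0/6.5 = 6.1538; K_W = (4C−1)/(4C−4)+0.615/C = 1.2455; K_s = 1+0.5/C = 1.0813
F_a = (F_max−F_min)/2 = 147.5 N; F_m = (F_max+F_min)/2 = 488.5 N
τ_a = K_W·8F_aD/(πd³) = 1.2455 × 54.708 = 68.137 MPa
τ_m = K_s·8F_mD/(πd³) = 1.0813 × 181.19 = 195.91 MPa
Goodman: 1/n_f = τ_a/S_se + τ_m/S_su = 68.137/325 + 195.91/1220 = 0.20965 + 0.16058 = 0.37023
n_f = 1/0.37023 = 2.701

2.70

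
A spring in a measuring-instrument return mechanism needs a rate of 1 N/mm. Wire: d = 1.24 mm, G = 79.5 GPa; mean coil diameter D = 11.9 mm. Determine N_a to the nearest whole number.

14

N_a = Gd⁴/(8D³k) = (79.5×10³ × 1.24⁴)/(8 × 11.9³ × 1)
    = 187955 / 13481.3 = 13.94 → 14 coils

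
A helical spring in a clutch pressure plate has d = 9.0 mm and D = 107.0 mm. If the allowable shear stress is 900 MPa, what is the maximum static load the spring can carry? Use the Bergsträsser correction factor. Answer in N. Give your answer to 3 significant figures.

2160 N

C = D/d = 107.0/9.0 = 11.8889
K_B = (4C+2)/(4C−3) = 49.556/44.556 = 1.1122
τ_max = K·8FD/(πd³) → F_max = τ_allow·πd³/(8DK)
F_max = 900·π·9.0³/(8·107.0·1.1122) = 2.0612e+06/952.06 = 2165 N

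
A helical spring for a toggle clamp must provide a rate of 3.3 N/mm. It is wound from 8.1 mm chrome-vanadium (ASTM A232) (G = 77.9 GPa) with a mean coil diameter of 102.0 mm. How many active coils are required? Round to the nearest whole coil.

12

N_a = Gd⁴/(8D³k) = (77.9×10³ × 8.1⁴)/(8 × 102.0³ × 3.3)
    = 3.35334e+08 / 2.80159e+07 = 11.97 → 12 coils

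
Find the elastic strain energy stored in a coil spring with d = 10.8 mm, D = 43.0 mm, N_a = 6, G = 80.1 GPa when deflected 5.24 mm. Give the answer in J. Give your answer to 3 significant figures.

k = Gd⁴/(8D³N_a) = (80.1×10³)(10.8⁴)/(8·43.0³·6) = 285.55 N/mm
U = ½kδ² = 0.5 × 285.55 × 5.24² = 3920.2 N·mm = 3.9202 J

3.92 J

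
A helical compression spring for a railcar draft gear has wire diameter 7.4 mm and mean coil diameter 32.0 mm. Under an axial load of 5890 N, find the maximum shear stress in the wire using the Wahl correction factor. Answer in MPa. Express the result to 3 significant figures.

1620 MPa

Spring index C = D/d = 32.0/7.4 = 4.3243
K_W = (4C−1)/(4C−4) + 0.615/C = 16.297/13.297 + 0.1422 = 1.3678
τ₀ = 8FD/(πd³) = 8·5890·32.0/(π·7.4³) = 1.50784e+06/1273 = 1184.4 MPa
τ_max = K·τ₀ = 1.3678 × 1184.4 = 1620.1 MPa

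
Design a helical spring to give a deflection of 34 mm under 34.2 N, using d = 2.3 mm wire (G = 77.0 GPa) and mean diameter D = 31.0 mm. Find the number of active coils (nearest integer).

9

Required rate k = F/δ = 34.2/34 = 1.0059 N/mm
N_a = Gd⁴/(8D³k) = (77.0×10³ × 2.3⁴)/(8 × 31.0³ × 1.0059)
    = 2.15478e+06 / 239730 = 8.988 → 9 coils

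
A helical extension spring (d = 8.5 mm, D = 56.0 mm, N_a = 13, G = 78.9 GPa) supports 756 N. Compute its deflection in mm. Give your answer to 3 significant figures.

k = Gd⁴/(8D³N_a) = (78.9×10³)(8.5⁴)/(8·56.0³·13) = 22.55 N/mm
δ = F/k = 756 / 22.55 = 33.525 mm

33.5 mm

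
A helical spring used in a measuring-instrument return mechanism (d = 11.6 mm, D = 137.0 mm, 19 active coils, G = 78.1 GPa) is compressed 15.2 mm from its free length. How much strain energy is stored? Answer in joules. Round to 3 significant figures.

k = Gd⁴/(8D³N_a) = (78.1×10³)(11.6⁴)/(8·137.0³·19) = 3.6181 N/mm
U = ½kδ² = 0.5 × 3.6181 × 15.2² = 417.96 N·mm = 0.41796 J

0.418 J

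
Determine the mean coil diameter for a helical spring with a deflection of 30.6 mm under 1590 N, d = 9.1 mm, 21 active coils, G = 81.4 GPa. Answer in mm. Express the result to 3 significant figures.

40.0 mm

Required rate k = F/δ = 1590/30.6 = 51.961 N/mm
D = (Gd⁴/(8N_a·k))^(1/3) = (81.4×10³·9.1⁴/(8·21·51.961))^(1/3)
  = (63944.8)^(1/3) = 39.9885 mm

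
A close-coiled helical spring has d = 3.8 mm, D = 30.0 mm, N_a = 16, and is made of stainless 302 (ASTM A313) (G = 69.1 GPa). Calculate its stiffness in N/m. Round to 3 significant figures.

k = Gd⁴/(8D³N_a) = (69.1×10³ × 3.8⁴) / (8 × 30.0³ × 16)
  = 1.44083e+07 / 3.456e+06 = 4.1691 N/mm = 4169.1 N/m

4170 N/m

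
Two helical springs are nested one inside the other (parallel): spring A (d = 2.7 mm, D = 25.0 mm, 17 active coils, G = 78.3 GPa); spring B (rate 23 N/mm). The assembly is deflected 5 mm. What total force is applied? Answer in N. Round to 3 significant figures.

125 N

k_A = Gd⁴/(8D³N_a) = (78.3×10³)(2.7⁴)/(8·25.0³·17) = 1.9582 N/mm
Parallel: k_eq = 1.9582 + 23 = 24.958 N/mm
F = k_eq·δ = 24.958·5 = 124.79 N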